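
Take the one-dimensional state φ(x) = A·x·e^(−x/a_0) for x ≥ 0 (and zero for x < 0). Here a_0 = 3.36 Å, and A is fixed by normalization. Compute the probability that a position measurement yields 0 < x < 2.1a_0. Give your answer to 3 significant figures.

|φ|² is the probability density, so P = ∫_{0}^{2.1a_0} |φ|² dx.
The normalization integral ∫|φ|²dx over the whole domain equals a_0^3/4·A², and A² cancels in the ratio.
In terms of u = x/a_0 (A² and the length scale cancel between numerator and denominator), P = [∫_{0}^{2.1} u^2·e^(-2·u) du] / [∫_{0}^{∞} u^2·e^(-2·u) du].
With ∫ u^2·e^(-2·u) du = -(2·u^2 + 2·u + 1)·e^(-2·u)/4 + C, the region integral is 1/4 - 701·e^(-21/5)/200 and the full one is 1/4.
Taking the ratio, P = 0.7898.

P ≈ 0.790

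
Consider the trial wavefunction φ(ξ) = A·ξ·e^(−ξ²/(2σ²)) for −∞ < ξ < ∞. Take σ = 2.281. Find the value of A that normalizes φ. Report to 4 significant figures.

A ≈ 0.3083

Normalization requires ∫|φ|² dξ = 1, integrated from −∞ to ∞.
With ∫_{−∞}^{∞} ξ^(2m) e^(−αξ²) dξ = (2m−1)!!·√π / (2^m α^(m+1/2)), carrying out the integral gives A² · √(π)·σ^3/2.
So A² = (√(π)·σ^3/2)^(−1).
Plugging in σ = 2.281 yields A = 0.30835.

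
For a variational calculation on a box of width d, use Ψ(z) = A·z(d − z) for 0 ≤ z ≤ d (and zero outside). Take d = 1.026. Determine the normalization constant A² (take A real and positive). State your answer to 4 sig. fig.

Normalization requires ∫|Ψ|² dz = 1, integrated from 0 to d.
Expanding the polynomial and integrating term by term, carrying out the integral gives A² · d^5/30.
Hence A² = 1/[d^5/30].
With d = 1.026: A² = 26.387 and A = 5.1368.

A^2 ≈ 26.39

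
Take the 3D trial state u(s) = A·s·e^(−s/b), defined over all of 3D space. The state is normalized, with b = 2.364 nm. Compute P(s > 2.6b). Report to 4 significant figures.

P ≈ 0.4061

P = ∫ |u|² 4πs² ds over s > 2.6b.
Normalization gives A² = 1/(3·π·b^5).
In terms of t = s/b (A², 4π and the length scale all cancel between numerator and denominator), P = [∫_{2.6}^{∞} t^4·e^(-2·t) dt] / [∫_{0}^{∞} t^4·e^(-2·t) dt].
With ∫ t^4·e^(-2·t) dt = -(t^4/2 + t^3 + 3·t^2/2 + 3·t/2 + 3/4)·e^(-2·t) + C, the region integral is ≈ 0.304596 and the full one is 3/4.
This evaluates to P = 0.40613.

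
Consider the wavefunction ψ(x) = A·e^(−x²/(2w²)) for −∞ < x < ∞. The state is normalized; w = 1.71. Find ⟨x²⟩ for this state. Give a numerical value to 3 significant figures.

⟨x^2⟩ ≈ 1.46

The expectation value is the |ψ|²-weighted average of x^2: ∫ x^2|ψ|² dx.
Evaluating both integrals, ⟨x²⟩ = w^2/2.
Putting w = 1.71 gives 1.462.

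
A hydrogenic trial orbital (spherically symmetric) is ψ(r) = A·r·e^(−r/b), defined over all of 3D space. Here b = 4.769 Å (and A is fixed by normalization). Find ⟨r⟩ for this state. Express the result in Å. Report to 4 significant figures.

⟨r⟩ ≈ 11.92 Å

⟨r⟩ = ∫ r |ψ|² 4πr² dr over the full domain.
Using ∫₀^∞ rⁿ e^(−αr) dr = n!/αⁿ⁺¹, the ratio of the moment integral to the normalization integral gives ⟨r⟩ = 5·b/2.
Putting b = 4.769 gives 11.923.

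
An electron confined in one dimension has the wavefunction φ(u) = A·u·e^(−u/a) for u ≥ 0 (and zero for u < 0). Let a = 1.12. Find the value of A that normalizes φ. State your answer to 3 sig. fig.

Require ∫ |φ|² du = 1 over the whole domain.
Using ∫₀^∞ uⁿ e^(−αu) du = n!/αⁿ⁺¹, carrying out the integral gives A² · a^3/4.
So A² = (a^3/4)^(−1).
Substituting a = 1.12 gives A² = 2.847, so A = 1.687.

A ≈ 1.69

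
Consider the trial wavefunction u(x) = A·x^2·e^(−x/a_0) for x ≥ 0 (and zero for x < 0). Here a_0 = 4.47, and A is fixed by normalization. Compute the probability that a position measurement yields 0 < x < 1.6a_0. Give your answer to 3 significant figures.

P ≈ 0.219

P = ∫_{0}^{1.6a_0} |u(x)|² dx.
With A² fixed by ∫|u|² = 1, i.e. A² = (3·a_0^5/4)^(−1), substitute and integrate.
Let t = x/a_0; then A² and the length scale cancel, so P = ∫_{0}^{1.6} t^4·e^(-2·t) dt ÷ ∫_{0}^{∞} t^4·e^(-2·t) dt.
With ∫ t^4·e^(-2·t) dt = -(t^4/2 + t^3 + 3·t^2/2 + 3·t/2 + 3/4)·e^(-2·t) + C, the region integral is ≈ 0.16454 and the full one is 3/4.
This works out to P = 0.2194.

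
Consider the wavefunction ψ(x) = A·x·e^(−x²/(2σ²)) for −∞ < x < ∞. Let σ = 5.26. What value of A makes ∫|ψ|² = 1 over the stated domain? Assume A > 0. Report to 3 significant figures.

A ≈ 0.0881

Normalization requires ∫|ψ|² dx = 1, integrated from −∞ to ∞.
∫|ψ|² dx = A²·(√(π)·σ^3/2).
Plugging in σ = 5.26 yields A = 0.08805.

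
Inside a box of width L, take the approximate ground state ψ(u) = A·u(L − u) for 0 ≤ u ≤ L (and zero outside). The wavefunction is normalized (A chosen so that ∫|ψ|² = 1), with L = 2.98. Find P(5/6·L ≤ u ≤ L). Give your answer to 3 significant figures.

|ψ|² is the probability density, so P = ∫_{5/6·L}^{L} |ψ|² du.
With A² fixed by ∫|ψ|² = 1, i.e. A² = (L^5/30)^(−1), substitute and integrate.
Let t = u/L; then A² and the length scale cancel, so P = ∫_{5/6}^{1} t^2·(1 - t)^2 dt ÷ ∫_{0}^{1} t^2·(1 - t)^2 dt.
With ∫ t^2·(1 - t)^2 dt = t^3·(6·t^2 - 15·t + 10)/30 + C, the region integral is ≈ 0.0011831 and the full one is 1/30.
The result is P = 23/648.

P ≈ 0.0355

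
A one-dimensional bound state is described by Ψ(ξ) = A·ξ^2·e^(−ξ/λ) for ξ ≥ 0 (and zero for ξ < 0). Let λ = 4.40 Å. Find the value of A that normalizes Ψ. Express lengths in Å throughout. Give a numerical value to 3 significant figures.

A ≈ 0.0284 Å^(-5/2)

The normalization condition is ∫|Ψ|² dξ = 1 from 0 to ∞.
Using ∫₀^∞ ξⁿ e^(−αξ) dξ = n!/αⁿ⁺¹, carrying out the integral gives A² · 3·λ^5/4.
So A² = (3·λ^5/4)^(−1).
Plugging in λ = 4.40 yields A = 0.02843.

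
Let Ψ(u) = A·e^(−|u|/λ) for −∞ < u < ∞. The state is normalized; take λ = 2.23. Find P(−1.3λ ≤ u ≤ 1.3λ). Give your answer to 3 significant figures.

P = ∫_{−1.3λ}^{1.3λ} |Ψ(u)|² du.
With A² fixed by ∫|Ψ|² = 1, i.e. A² = (λ)^(−1), substitute and integrate.
By symmetry take twice the u ≥ 0 contribution in numerator and denominator; the 2's cancel. Substituting t = u/λ, A² and the length scale cancel in the ratio: P = ∫_{0}^{1.3} e^(-2·t) dt / ∫_{0}^{∞} e^(-2·t) dt.
Using ∫ e^(-2·t) dt = -e^(-2·t)/2, the numerator is 1/2 - e^(-13/5)/2 and the denominator is 1/2.
The result is P = 0.9257.

P ≈ 0.926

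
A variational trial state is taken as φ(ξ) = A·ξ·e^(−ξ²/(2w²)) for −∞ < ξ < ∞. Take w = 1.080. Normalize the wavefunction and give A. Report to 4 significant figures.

Require ∫ |φ|² dξ = 1 over the whole domain.
With ∫_{−∞}^{∞} ξ^(2m) e^(−αξ²) dξ = (2m−1)!!·√π / (2^m α^(m+1/2)), the integral (without the A² prefactor) comes out to √(π)·w^3/2.
So A² = (√(π)·w^3/2)^(−1).
Plugging in w = 1.080 yields A = 0.94644.

A ≈ 0.9464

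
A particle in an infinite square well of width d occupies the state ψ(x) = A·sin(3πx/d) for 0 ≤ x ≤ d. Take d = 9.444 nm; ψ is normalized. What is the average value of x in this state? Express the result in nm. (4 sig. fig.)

⟨x⟩ = ∫ x |ψ|² dx over the full domain.
Using sin²θ = (1 − cos 2θ)/2, since the A² factors cancel between numerator and denominator, ⟨x⟩ = d/2.
With d = 9.444, ⟨x⟩ = 4.7220.

⟨x⟩ ≈ 4.722 nm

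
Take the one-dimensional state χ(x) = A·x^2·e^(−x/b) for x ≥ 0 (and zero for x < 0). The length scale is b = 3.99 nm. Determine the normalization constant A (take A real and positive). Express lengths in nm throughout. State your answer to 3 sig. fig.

A ≈ 0.0363 nm^(-5/2)

The normalization condition is ∫|χ|² dx = 1 from 0 to ∞.
Carrying out the integral gives A² · 3·b^5/4.
Hence A² = 1/[3·b^5/4].
Plugging in b = 3.99 yields A = 0.03631.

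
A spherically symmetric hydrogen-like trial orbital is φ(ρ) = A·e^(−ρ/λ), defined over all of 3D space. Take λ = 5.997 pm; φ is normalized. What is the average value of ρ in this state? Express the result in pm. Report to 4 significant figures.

The expectation value is the |φ|²-weighted average of ρ: ∫ ρ|φ|² 4πρ² dρ.
Using ∫₀^∞ ρⁿ e^(−αρ) dρ = n!/αⁿ⁺¹, since the A² factors cancel between numerator and denominator, ⟨ρ⟩ = 3·λ/2.
With λ = 5.997, ⟨ρ⟩ = 8.9955.

⟨ρ⟩ ≈ 8.996 pm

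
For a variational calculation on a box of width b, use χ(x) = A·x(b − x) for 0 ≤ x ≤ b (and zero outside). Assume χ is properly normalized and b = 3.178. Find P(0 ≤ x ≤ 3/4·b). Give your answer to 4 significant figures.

P = ∫_{0}^{3/4·b} |χ(x)|² dx.
With A² fixed by ∫|χ|² = 1, i.e. A² = (b^5/30)^(−1), substitute and integrate.
Let u = x/b; then A² and the length scale cancel, so P = ∫_{0}^{3/4} u^2·(1 - u)^2 du ÷ ∫_{0}^{1} u^2·(1 - u)^2 du.
With ∫ u^2·(1 - u)^2 du = u^3·(6·u^2 - 15·u + 10)/30 + C, the region integral is 153/5120 and the full one is 1/30.
Taking the ratio, P = 459/512.

P ≈ 0.8965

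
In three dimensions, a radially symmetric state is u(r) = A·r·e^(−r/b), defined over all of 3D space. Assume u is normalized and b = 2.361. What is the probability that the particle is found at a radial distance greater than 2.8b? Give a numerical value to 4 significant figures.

P ≈ 0.3422

Integrate the radial probability density 4πr²|u|² over r > 2.8b.
Normalization gives A² = 1/(3·π·b^5).
Let t = r/b; then A², 4π and the length scale all cancel, so P = ∫_{2.8}^{∞} t^4·e^(-2·t) dt ÷ ∫_{0}^{∞} t^4·e^(-2·t) dt.
Using ∫ t^4·e^(-2·t) dt = -(t^4/2 + t^3 + 3·t^2/2 + 3·t/2 + 3/4)·e^(-2·t), the numerator is ≈ 0.256613 and the denominator is 3/4.
The region integral divided by the full integral gives P = 0.34215.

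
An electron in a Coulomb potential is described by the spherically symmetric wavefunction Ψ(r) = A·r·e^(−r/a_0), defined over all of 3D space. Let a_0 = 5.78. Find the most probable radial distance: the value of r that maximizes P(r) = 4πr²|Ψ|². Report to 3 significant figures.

r ≈ 11.6

Differentiate P(r) = 4πr²|Ψ|² with respect to r and set to zero.
This gives r = 2·a_0.
With a_0 = 5.78, the most probable radial distance is 11.56.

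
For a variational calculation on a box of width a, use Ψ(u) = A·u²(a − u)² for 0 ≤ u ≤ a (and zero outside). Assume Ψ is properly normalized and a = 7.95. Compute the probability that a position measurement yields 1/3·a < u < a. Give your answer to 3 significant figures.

The probability is P = ∫ |Ψ|² du over [1/3·a, a].
Since A² = 1/(a^9/630), this is the region integral divided by the full normalization integral.
In terms of t = u/a (A² and the length scale cancel between numerator and denominator), P = [∫_{1/3}^{1} t^4·(1 - t)^4 dt] / [∫_{0}^{1} t^4·(1 - t)^4 dt].
An antiderivative of t^4·(1 - t)^4 is t^5·(70·t^4 - 315·t^3 + 540·t^2 - 420·t + 126)/630; evaluating from 1/3 to 1 gives ≈ 0.0013574, while the full integral is 1/630.
The result is P = 0.8552.

P ≈ 0.855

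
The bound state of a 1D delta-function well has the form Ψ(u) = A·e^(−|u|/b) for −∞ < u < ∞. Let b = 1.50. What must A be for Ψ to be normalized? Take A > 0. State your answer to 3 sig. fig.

The normalization condition is ∫|Ψ|² du = 1 from −∞ to ∞.
With ∫₀^∞ u^0 e^(−αu) du = 0!/α^1, ∫|Ψ|² du = A²·(b).
Hence A² = 1/[b].
Plugging in b = 1.50 yields A = 0.8165.

A ≈ 0.816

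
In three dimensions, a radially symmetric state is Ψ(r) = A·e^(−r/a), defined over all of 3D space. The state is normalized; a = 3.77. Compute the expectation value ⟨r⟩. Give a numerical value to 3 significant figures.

The expectation value is the |Ψ|²-weighted average of r: ∫ r|Ψ|² 4πr² dr.
With ∫₀^∞ r^3 e^(−αr) dr = 3!/α^4, the ratio of the moment integral to the normalization integral gives ⟨r⟩ = 3·a/2.
With a = 3.77, ⟨r⟩ = 5.655.

⟨r⟩ ≈ 5.66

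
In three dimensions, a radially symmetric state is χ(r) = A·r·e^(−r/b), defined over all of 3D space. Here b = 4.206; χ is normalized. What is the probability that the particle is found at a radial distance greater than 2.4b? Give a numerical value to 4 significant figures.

P = ∫ |χ|² 4πr² dr over r > 2.4b.
A² is fixed by ∫₀^∞ 4πr²|χ|² dr = 1, i.e. A² = (3·π·b^5)^(−1).
In terms of u = r/b (A², 4π and the length scale all cancel between numerator and denominator), P = [∫_{2.4}^{∞} u^4·e^(-2·u) du] / [∫_{0}^{∞} u^4·e^(-2·u) du].
With ∫ u^4·e^(-2·u) du = -(u^4/2 + u^3 + 3·u^2/2 + 3·u/2 + 3/4)·e^(-2·u) + C, the region integral is ≈ 0.357194 and the full one is 3/4.
This evaluates to P = 0.47626.

P ≈ 0.4763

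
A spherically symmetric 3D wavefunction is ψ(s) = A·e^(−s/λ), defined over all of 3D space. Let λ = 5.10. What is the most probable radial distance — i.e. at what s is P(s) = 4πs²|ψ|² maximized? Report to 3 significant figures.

The maximum of P(s) = 4πs²|ψ|² occurs where its derivative vanishes.
This gives s = λ.
With λ = 5.10, the most probable radial distance is 5.100.

s ≈ 5.10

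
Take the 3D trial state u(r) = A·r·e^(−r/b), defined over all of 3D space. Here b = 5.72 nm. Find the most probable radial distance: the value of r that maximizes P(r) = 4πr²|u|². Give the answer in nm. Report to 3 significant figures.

Differentiate P(r) = 4πr²|u|² with respect to r and set to zero.
This gives r = 2·b.
With b = 5.72, the most probable radial distance is 11.44 nm.

r ≈ 11.4 nm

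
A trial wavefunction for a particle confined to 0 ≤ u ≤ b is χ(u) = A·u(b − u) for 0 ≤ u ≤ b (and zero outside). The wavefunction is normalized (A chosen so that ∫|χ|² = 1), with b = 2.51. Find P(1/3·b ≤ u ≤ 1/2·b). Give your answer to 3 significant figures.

The probability is P = ∫ |χ|² du over [1/3·b, 1/2·b].
Since A² = 1/(b^5/30), this is the region integral divided by the full normalization integral.
Substituting t = u/b, A² and the length scale cancel in the ratio: P = ∫_{1/3}^{1/2} t^2·(1 - t)^2 dt / ∫_{0}^{1} t^2·(1 - t)^2 dt.
An antiderivative of t^2·(1 - t)^2 is t^3·(6·t^2 - 15·t + 10)/30; evaluating from 1/3 to 1/2 gives 47/4860, while the full integral is 1/30.
Taking the ratio, P = 47/162.

P ≈ 0.290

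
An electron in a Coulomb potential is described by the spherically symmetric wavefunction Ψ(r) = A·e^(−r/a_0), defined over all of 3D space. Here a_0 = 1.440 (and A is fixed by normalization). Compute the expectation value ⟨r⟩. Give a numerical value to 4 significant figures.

⟨r⟩ ≈ 2.160

By definition ⟨r⟩ = ∫ r |Ψ(r)|² 4πr² dr.
Since the A² factors cancel between numerator and denominator, ⟨r⟩ = 3·a_0/2.
Putting a_0 = 1.440 gives 2.1600.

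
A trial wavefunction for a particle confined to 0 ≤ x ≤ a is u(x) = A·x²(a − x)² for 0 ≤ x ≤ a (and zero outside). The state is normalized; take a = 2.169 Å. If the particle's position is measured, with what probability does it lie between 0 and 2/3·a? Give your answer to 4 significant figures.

P = ∫_{0}^{2/3·a} |u(x)|² dx.
The normalization integral ∫|u|²dx over the whole domain equals a^9/630·A², and A² cancels in the ratio.
In terms of t = x/a (A² and the length scale cancel between numerator and denominator), P = [∫_{0}^{2/3} t^4·(1 - t)^4 dt] / [∫_{0}^{1} t^4·(1 - t)^4 dt].
An antiderivative of t^4·(1 - t)^4 is t^5·(70·t^4 - 315·t^3 + 540·t^2 - 420·t + 126)/630; evaluating from 0 to 2/3 gives ≈ 0.00135739, while the full integral is 1/630.
Evaluating gives P = 0.85515.

P ≈ 0.8552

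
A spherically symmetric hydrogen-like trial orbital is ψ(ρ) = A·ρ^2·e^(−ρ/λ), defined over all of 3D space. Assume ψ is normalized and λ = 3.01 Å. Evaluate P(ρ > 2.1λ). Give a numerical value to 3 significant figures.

P ≈ 0.867

P = ∫ |ψ|² 4πρ² dρ over ρ > 2.1λ.
Normalization gives A² = 1/(45·π·λ^7/2).
Let u = ρ/λ; then A², 4π and the length scale all cancel, so P = ∫_{2.1}^{∞} u^6·e^(-2·u) du ÷ ∫_{0}^{∞} u^6·e^(-2·u) du.
Using ∫ u^6·e^(-2·u) du = -(4·u^6 + 12·u^5 + 30·u^4 + 60·u^3 + 90·u^2 + 90·u + 45)·e^(-2·u)/8, the numerator is ≈ 4.8795 and the denominator is 45/8.
Taking the ratio yields P = 0.8675.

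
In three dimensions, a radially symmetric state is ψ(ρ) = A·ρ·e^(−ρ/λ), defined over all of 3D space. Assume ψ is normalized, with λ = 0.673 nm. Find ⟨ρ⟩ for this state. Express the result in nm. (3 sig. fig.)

⟨ρ⟩ ≈ 1.68 nm

⟨ρ⟩ = ∫ ρ |ψ|² 4πρ² dρ over the full domain.
Recall ∫₀^∞ ρ^m e^(−ρ/β) dρ = m!·β^(m+1), evaluating both integrals, ⟨ρ⟩ = 5·λ/2.
Putting λ = 0.673 gives 1.683.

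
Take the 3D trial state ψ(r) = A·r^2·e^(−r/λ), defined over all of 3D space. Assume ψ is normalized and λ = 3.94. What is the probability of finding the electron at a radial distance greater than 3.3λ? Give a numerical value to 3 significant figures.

P ≈ 0.511

Integrate the radial probability density 4πr²|ψ|² over r > 3.3λ.
Normalization gives A² = 1/(45·π·λ^7/2).
Substituting u = r/λ, A², 4π and the length scale all cancel in the ratio: P = ∫_{3.3}^{∞} u^6·e^(-2·u) du / ∫_{0}^{∞} u^6·e^(-2·u) du.
With ∫ u^6·e^(-2·u) du = -(4·u^6 + 12·u^5 + 30·u^4 + 60·u^3 + 90·u^2 + 90·u + 45)·e^(-2·u)/8 + C, the region integral is ≈ 2.8735 and the full one is 45/8.
This evaluates to P = 0.5108.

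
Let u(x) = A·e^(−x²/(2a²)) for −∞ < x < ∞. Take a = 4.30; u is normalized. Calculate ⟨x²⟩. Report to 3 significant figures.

The expectation value is the |u|²-weighted average of x^2: ∫ x^2|u|² dx.
The ratio of the moment integral to the normalization integral gives ⟨x²⟩ = a^2/2.
Putting a = 4.30 gives 9.245.

⟨x^2⟩ ≈ 9.25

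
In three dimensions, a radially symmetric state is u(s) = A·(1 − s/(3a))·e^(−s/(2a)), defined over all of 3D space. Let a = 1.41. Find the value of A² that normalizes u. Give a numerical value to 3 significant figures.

A^2 ≈ 0.0426

The normalization condition is ∫|u|² 4πs² ds = 1 from 0 to ∞.
The angular integral contributes 4π, leaving ∫₀^∞ s²|u|² ds.
With ∫₀^∞ s^4 e^(−αs) ds = 4!/α^5, ∫|u|² 4πs² ds = A²·(8·π·a^3/3).
Plugging in a = 1.41 yields A = 0.2064.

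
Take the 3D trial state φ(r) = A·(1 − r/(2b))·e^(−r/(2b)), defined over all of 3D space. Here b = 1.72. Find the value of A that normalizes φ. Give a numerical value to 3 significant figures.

Normalization requires ∫|φ|² 4πr² dr = 1, integrated from 0 to ∞.
In 3D with spherical symmetry the volume element is 4πr² dr.
With ∫₀^∞ r^4 e^(−αr) dr = 4!/α^5, with φ = A·(1 − r/(2b))·e^(−r/(2b)), the integral evaluates to A²·[8·π·b^3].
Hence A² = 1/[8·π·b^3].
Substituting b = 1.72 gives A² = 0.007819, so A = 0.08843.

A ≈ 0.0884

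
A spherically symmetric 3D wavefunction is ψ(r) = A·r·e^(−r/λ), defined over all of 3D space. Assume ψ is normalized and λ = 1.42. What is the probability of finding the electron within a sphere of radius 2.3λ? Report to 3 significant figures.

P = ∫ |ψ|² 4πr² dr over r ≤ 2.3λ.
The full normalization integral is A²·[3·π·λ^5] = 1, fixing A².
Let u = r/λ; then A², 4π and the length scale all cancel, so P = ∫_{0}^{2.3} u^4·e^(-2·u) du ÷ ∫_{0}^{∞} u^4·e^(-2·u) du.
An antiderivative of u^4·e^(-2·u) is -(u^4/2 + u^3 + 3·u^2/2 + 3·u/2 + 3/4)·e^(-2·u); evaluating from 0 to 2.3 gives ≈ 0.36507, while the full integral is 3/4.
The region integral divided by the full integral gives P = 0.4868.

P ≈ 0.487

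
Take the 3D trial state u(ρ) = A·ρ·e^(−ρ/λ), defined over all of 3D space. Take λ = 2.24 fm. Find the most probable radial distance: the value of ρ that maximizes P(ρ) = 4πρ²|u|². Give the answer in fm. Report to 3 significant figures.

Set d/dρ [P(ρ) = 4πρ²|u|²] = 0 and solve for ρ > 0.
Solving yields ρ = 2·λ.
With λ = 2.24, the most probable radial distance is 4.480 fm.

ρ ≈ 4.48 fm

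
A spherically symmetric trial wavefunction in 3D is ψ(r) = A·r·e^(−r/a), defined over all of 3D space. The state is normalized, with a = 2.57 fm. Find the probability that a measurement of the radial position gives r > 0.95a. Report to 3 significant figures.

P = ∫ |ψ|² 4πr² dr over r > 0.95a.
A² is fixed by ∫₀^∞ 4πr²|ψ|² dr = 1, i.e. A² = (3·π·a^5)^(−1).
In terms of u = r/a (A², 4π and the length scale all cancel between numerator and denominator), P = [∫_{0.95}^{∞} u^4·e^(-2·u) du] / [∫_{0}^{∞} u^4·e^(-2·u) du].
An antiderivative of u^4·e^(-2·u) is -(u^4/2 + u^3 + 3·u^2/2 + 3·u/2 + 3/4)·e^(-2·u); evaluating from 0.95 to ∞ gives ≈ 0.71694, while the full integral is 3/4.
This evaluates to P = 0.9559.

P ≈ 0.956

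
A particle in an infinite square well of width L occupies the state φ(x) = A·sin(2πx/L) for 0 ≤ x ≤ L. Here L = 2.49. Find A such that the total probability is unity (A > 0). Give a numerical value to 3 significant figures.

A ≈ 0.896

We need A² ∫|f|² dx = 1, taking the integral from 0 to L.
Carrying out the integral gives A² · L/2.
Hence A² = 1/[L/2].
Plugging in L = 2.49 yields A = 0.8962.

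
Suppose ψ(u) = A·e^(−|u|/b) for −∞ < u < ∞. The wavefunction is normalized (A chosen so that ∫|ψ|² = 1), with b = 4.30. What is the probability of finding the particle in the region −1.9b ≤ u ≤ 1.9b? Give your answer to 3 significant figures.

The probability is P = ∫ |ψ|² du over [−1.9b, 1.9b].
The normalization integral ∫|ψ|²du over the whole domain equals b·A², and A² cancels in the ratio.
Both integrals are even about u = 0, so only the u ≥ 0 halves are needed (the factors of 2 cancel). In terms of t = u/b (A² and the length scale cancel between numerator and denominator), P = [∫_{0}^{1.9} e^(-2·t) dt] / [∫_{0}^{∞} e^(-2·t) dt].
An antiderivative of e^(-2·t) is -e^(-2·t)/2; evaluating from 0 to 1.9 gives 1/2 - e^(-19/5)/2, while the full integral is 1/2.
Evaluating gives P = 0.9776.

P ≈ 0.978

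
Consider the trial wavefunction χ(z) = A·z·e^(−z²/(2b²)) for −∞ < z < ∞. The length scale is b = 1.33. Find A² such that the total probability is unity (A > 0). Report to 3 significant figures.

A^2 ≈ 0.480

We need A² ∫|f|² dz = 1, taking the integral from −∞ to ∞.
Carrying out the integral gives A² · √(π)·b^3/2.
Setting this equal to 1 gives A² = 1/(√(π)·b^3/2).
With b = 1.33: A² = 0.4796 and A = 0.6925.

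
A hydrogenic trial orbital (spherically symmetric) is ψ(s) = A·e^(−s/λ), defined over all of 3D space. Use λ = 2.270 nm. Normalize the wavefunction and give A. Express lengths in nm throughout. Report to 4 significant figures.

A ≈ 0.1650 nm^(-3/2)

Require ∫ |ψ|² 4πs² ds = 1 over the whole domain.
(Spherical symmetry: dV = 4πs² ds.)
Using ∫₀^∞ sⁿ e^(−αs) ds = n!/αⁿ⁺¹, with ψ = A·e^(−s/λ), the integral evaluates to A²·[π·λ^3].
So A² = (π·λ^3)^(−1).
Plugging in λ = 2.270 yields A = 0.16496.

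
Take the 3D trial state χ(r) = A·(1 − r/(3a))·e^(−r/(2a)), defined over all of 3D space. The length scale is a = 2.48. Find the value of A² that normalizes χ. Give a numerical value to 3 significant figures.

The normalization condition is ∫|χ|² 4πr² dr = 1 from 0 to ∞.
(Spherical symmetry: dV = 4πr² dr.)
Recall ∫₀^∞ r^m e^(−r/β) dr = m!·β^(m+1), with χ = A·(1 − r/(3a))·e^(−r/(2a)), the integral evaluates to A²·[8·π·a^3/3].
Hence A² = 1/[8·π·a^3/3].
Substituting a = 2.48 gives A² = 0.007826, so A = 0.08846.

A^2 ≈ 0.00783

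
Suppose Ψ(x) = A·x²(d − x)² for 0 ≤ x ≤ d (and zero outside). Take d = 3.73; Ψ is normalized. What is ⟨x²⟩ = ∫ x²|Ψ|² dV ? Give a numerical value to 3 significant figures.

By definition ⟨x²⟩ = ∫ x^2 |Ψ(x)|² dx.
Since the A² factors cancel between numerator and denominator, ⟨x²⟩ = 3·d^2/11.
With d = 3.73, ⟨x^2⟩ = 3.794.

⟨x^2⟩ ≈ 3.79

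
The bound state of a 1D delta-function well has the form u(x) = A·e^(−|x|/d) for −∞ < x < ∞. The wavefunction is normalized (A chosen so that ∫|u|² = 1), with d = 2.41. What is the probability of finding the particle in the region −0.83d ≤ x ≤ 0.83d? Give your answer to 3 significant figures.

P ≈ 0.810

P = ∫_{−0.83d}^{0.83d} |u(x)|² dx.
The normalization integral ∫|u|²dx over the whole domain equals d·A², and A² cancels in the ratio.
By symmetry take twice the x ≥ 0 contribution in numerator and denominator; the 2's cancel. Let t = x/d; then A² and the length scale cancel, so P = ∫_{0}^{0.83} e^(-2·t) dt ÷ ∫_{0}^{∞} e^(-2·t) dt.
With ∫ e^(-2·t) dt = -e^(-2·t)/2 + C, the region integral is 1/2 - e^(-83/50)/2 and the full one is 1/2.
The result is P = 0.8099.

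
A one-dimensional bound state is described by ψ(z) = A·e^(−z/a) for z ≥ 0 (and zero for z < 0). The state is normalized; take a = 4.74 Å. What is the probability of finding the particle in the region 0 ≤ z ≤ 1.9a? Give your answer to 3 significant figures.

P ≈ 0.978

P = ∫_{0}^{1.9a} |ψ(z)|² dz.
With A² fixed by ∫|ψ|² = 1, i.e. A² = (a/2)^(−1), substitute and integrate.
Substituting u = z/a, A² and the length scale cancel in the ratio: P = ∫_{0}^{1.9} e^(-2·u) du / ∫_{0}^{∞} e^(-2·u) du.
An antiderivative of e^(-2·u) is -e^(-2·u)/2; evaluating from 0 to 1.9 gives 1/2 - e^(-19/5)/2, while the full integral is 1/2.
Evaluating gives P = 0.9776.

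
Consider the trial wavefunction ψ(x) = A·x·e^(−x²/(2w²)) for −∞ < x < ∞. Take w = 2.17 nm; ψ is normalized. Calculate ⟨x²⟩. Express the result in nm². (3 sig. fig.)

The expectation value is the |ψ|²-weighted average of x^2: ∫ x^2|ψ|² dx.
Since the A² factors cancel between numerator and denominator, ⟨x²⟩ = 3·w^2/2.
With w = 2.17, ⟨x^2⟩ = 7.063.

⟨x^2⟩ ≈ 7.06 nm^2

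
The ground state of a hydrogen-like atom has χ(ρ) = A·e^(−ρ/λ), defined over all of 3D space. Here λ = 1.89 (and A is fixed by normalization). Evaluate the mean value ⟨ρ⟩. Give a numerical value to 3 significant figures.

⟨ρ⟩ = ∫ ρ |χ|² 4πρ² dρ over the full domain.
Evaluating both integrals, ⟨ρ⟩ = 3·λ/2.
Putting λ = 1.89 gives 2.835.

⟨ρ⟩ ≈ 2.84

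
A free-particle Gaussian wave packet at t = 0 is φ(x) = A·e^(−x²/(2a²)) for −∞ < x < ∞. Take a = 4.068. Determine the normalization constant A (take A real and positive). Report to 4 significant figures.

A ≈ 0.3724

The normalization condition is ∫|φ|² dx = 1 from −∞ to ∞.
With ∫_{−∞}^{∞} x^(2m) e^(−αx²) dx = (2m−1)!!·√π / (2^m α^(m+1/2)), carrying out the integral gives A² · √(π)·a.
So A² = (√(π)·a)^(−1).
With a = 4.068: A² = 0.13869 and A = 0.37241.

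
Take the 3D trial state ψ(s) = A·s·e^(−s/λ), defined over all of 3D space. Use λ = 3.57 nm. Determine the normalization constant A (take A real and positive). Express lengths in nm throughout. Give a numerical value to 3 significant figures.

A ≈ 0.0135 nm^(-5/2)

The normalization condition is ∫|ψ|² 4πs² ds = 1 from 0 to ∞.
(Spherical symmetry: dV = 4πs² ds.)
Using ∫₀^∞ sⁿ e^(−αs) ds = n!/αⁿ⁺¹, with ψ = A·s·e^(−s/λ), the integral evaluates to A²·[3·π·λ^5].
Hence A² = 1/[3·π·λ^5].
Substituting λ = 3.57 gives A² = 0.0001830, so A = 0.01353.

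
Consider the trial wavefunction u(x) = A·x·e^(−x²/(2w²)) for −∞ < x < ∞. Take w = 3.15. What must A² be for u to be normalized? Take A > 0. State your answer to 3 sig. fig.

The normalization condition is ∫|u|² dx = 1 from −∞ to ∞.
Carrying out the integral gives A² · √(π)·w^3/2.
Setting this equal to 1 gives A² = 1/(√(π)·w^3/2).
Plugging in w = 3.15 yields A = 0.1900.

A^2 ≈ 0.0361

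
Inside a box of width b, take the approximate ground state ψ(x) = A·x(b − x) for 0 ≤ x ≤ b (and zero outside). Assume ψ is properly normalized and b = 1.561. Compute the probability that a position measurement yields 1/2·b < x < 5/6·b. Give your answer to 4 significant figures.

P ≈ 0.4645

The probability is P = ∫ |ψ|² dx over [1/2·b, 5/6·b].
The normalization integral ∫|ψ|²dx over the whole domain equals b^5/30·A², and A² cancels in the ratio.
Substituting u = x/b, A² and the length scale cancel in the ratio: P = ∫_{1/2}^{5/6} u^2·(1 - u)^2 du / ∫_{0}^{1} u^2·(1 - u)^2 du.
With ∫ u^2·(1 - u)^2 du = u^3·(6·u^2 - 15·u + 10)/30 + C, the region integral is ≈ 0.0154835 and the full one is 1/30.
Taking the ratio, P = 301/648.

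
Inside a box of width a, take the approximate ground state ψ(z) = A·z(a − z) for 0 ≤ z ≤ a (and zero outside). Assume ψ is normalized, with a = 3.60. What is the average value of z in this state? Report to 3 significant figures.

⟨z⟩ ≈ 1.80

⟨z⟩ = ∫ z |ψ|² dz over the full domain.
Expanding the polynomial and integrating term by term, evaluating both integrals, ⟨z⟩ = a/2.
Putting a = 3.60 gives 1.800.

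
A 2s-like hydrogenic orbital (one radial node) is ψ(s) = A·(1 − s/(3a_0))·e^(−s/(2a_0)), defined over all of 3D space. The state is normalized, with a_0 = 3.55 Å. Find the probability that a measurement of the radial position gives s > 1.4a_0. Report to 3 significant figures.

P ≈ 0.766

With dV = 4πs²ds, the probability is ∫|ψ|² dV over s > 1.4a_0.
The full normalization integral is A²·[8·π·a_0^3/3] = 1, fixing A².
Substituting u = s/a_0, A², 4π and the length scale all cancel in the ratio: P = ∫_{1.4}^{∞} u^2·(1 - u/3)^2·e^(-u) du / ∫_{0}^{∞} u^2·(1 - u/3)^2·e^(-u) du.
Using ∫ u^2·(1 - u/3)^2·e^(-u) du = (-u^4 + 2·u^3 - 3·u^2 - 6·u - 6)·e^(-u)/9, the numerator is 1294·e^(-7/5)/625 and the denominator is 2/3.
Taking the ratio yields P = 0.7658.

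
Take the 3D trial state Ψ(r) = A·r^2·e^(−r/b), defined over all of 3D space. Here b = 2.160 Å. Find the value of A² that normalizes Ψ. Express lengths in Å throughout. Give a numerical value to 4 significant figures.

A^2 ≈ 0.00006449 Å^(-7)

Normalization requires ∫|Ψ|² 4πr² dr = 1, integrated from 0 to ∞.
(Spherical symmetry: dV = 4πr² dr.)
With Ψ = A·r^2·e^(−r/b), the integral evaluates to A²·[45·π·b^7/2].
So A² = (45·π·b^7/2)^(−1).
Substituting b = 2.160 gives A² = 0.000064490, so A = 0.0080306.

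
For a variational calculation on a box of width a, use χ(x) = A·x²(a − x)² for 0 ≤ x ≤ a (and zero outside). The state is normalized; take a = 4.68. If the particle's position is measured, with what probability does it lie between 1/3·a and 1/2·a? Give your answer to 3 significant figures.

The probability is P = ∫ |χ|² dx over [1/3·a, 1/2·a].
With A² fixed by ∫|χ|² = 1, i.e. A² = (a^9/630)^(−1), substitute and integrate.
Let u = x/a; then A² and the length scale cancel, so P = ∫_{1/3}^{1/2} u^4·(1 - u)^4 du ÷ ∫_{0}^{1} u^4·(1 - u)^4 du.
An antiderivative of u^4·(1 - u)^4 is u^5·(70·u^4 - 315·u^3 + 540·u^2 - 420·u + 126)/630; evaluating from 1/3 to 1/2 gives ≈ 0.00056374, while the full integral is 1/630.
Taking the ratio, P = 0.3552.

P ≈ 0.355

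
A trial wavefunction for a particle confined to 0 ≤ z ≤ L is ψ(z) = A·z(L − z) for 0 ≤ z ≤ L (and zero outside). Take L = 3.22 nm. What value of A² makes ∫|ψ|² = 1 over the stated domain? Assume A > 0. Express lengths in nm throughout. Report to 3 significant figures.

A^2 ≈ 0.0867 nm^(-5)

The normalization condition is ∫|ψ|² dz = 1 from 0 to L.
With ψ = A·z(L − z), the integral evaluates to A²·[L^5/30].
Setting this equal to 1 gives A² = 1/(L^5/30).
Substituting L = 3.22 gives A² = 0.08666, so A = 0.2944.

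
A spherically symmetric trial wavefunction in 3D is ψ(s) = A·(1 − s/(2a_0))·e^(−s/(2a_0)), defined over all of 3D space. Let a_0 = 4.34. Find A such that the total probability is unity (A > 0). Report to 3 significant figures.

A ≈ 0.0221

Require ∫ |ψ|² 4πs² ds = 1 over the whole domain.
The angular integral contributes 4π, leaving ∫₀^∞ s²|ψ|² ds.
Recall ∫₀^∞ s^m e^(−s/β) ds = m!·β^(m+1), carrying out the integral gives A² · 8·π·a_0^3.
Hence A² = 1/[8·π·a_0^3].
Substituting a_0 = 4.34 gives A² = 0.0004867, so A = 0.02206.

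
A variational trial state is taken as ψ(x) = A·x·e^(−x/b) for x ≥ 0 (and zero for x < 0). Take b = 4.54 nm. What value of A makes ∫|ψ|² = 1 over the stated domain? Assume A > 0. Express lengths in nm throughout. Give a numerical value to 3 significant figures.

A ≈ 0.207 nm^(-3/2)

We need A² ∫|f|² dx = 1, taking the integral from 0 to ∞.
The integral (without the A² prefactor) comes out to b^3/4.
So A² = (b^3/4)^(−1).
Plugging in b = 4.54 yields A = 0.2068.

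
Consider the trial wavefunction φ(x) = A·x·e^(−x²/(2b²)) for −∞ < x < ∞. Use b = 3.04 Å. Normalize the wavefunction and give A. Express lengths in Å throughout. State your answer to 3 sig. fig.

A ≈ 0.200 Å^(-3/2)

Normalization requires ∫|φ|² dx = 1, integrated from −∞ to ∞.
With ∫_{−∞}^{∞} x^(2m) e^(−αx²) dx = (2m−1)!!·√π / (2^m α^(m+1/2)), with φ = A·x·e^(−x²/(2b²)), the integral evaluates to A²·[√(π)·b^3/2].
Setting this equal to 1 gives A² = 1/(√(π)·b^3/2).
With b = 3.04: A² = 0.04016 and A = 0.2004.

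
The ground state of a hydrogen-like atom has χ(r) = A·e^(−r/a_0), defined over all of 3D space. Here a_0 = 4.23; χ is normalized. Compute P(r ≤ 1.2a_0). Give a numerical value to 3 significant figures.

Integrate the radial probability density 4πr²|χ|² over r ≤ 1.2a_0.
Normalization gives A² = 1/(π·a_0^3).
In terms of u = r/a_0 (A², 4π and the length scale all cancel between numerator and denominator), P = [∫_{0}^{1.2} u^2·e^(-2·u) du] / [∫_{0}^{∞} u^2·e^(-2·u) du].
With ∫ u^2·e^(-2·u) du = -(2·u^2 + 2·u + 1)·e^(-2·u)/4 + C, the region integral is 1/4 - 157·e^(-12/5)/100 and the full one is 1/4.
Taking the ratio yields P = 0.4303.

P ≈ 0.430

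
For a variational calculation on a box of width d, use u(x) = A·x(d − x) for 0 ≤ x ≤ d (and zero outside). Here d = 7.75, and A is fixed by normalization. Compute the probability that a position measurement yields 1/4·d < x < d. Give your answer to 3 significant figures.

|u|² is the probability density, so P = ∫_{1/4·d}^{d} |u|² dx.
Since A² = 1/(d^5/30), this is the region integral divided by the full normalization integral.
Substituting t = x/d, A² and the length scale cancel in the ratio: P = ∫_{1/4}^{1} t^2·(1 - t)^2 dt / ∫_{0}^{1} t^2·(1 - t)^2 dt.
With ∫ t^2·(1 - t)^2 dt = t^3·(6·t^2 - 15·t + 10)/30 + C, the region integral is 153/5120 and the full one is 1/30.
This works out to P = 459/512.

P ≈ 0.896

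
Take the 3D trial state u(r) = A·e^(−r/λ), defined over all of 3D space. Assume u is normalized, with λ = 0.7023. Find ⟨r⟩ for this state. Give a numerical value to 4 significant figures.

⟨r⟩ ≈ 1.053

The expectation value is the |u|²-weighted average of r: ∫ r|u|² 4πr² dr.
Recall ∫₀^∞ r^m e^(−r/β) dr = m!·β^(m+1), the ratio of the moment integral to the normalization integral gives ⟨r⟩ = 3·λ/2.
Putting λ = 0.7023 gives 1.0535.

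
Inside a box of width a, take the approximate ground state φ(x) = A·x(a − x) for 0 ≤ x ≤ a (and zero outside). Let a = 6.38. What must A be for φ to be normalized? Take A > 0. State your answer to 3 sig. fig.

A ≈ 0.0533

We need A² ∫|f|² dx = 1, taking the integral from 0 to a.
Expanding the polynomial and integrating term by term, ∫|φ|² dx = A²·(a^5/30).
With a = 6.38: A² = 0.002838 and A = 0.05327.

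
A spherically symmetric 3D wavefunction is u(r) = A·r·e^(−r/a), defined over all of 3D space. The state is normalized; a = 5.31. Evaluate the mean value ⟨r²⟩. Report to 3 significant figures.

⟨r²⟩ = ∫ r^2 |u|² 4πr² dr over the full domain.
With ∫₀^∞ r^6 e^(−αr) dr = 6!/α^7, evaluating both integrals, ⟨r²⟩ = 15·a^2/2.
Putting a = 5.31 gives 211.5.

⟨r^2⟩ ≈ 211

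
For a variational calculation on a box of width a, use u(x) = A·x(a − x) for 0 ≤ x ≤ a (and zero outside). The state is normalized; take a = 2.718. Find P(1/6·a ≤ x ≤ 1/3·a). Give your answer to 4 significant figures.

The probability is P = ∫ |u|² dx over [1/6·a, 1/3·a].
The normalization integral ∫|u|²dx over the whole domain equals a^5/30·A², and A² cancels in the ratio.
Substituting t = x/a, A² and the length scale cancel in the ratio: P = ∫_{1/6}^{1/3} t^2·(1 - t)^2 dt / ∫_{0}^{1} t^2·(1 - t)^2 dt.
With ∫ t^2·(1 - t)^2 dt = t^3·(6·t^2 - 15·t + 10)/30 + C, the region integral is ≈ 0.00581276 and the full one is 1/30.
Taking the ratio, P = 113/648.

P ≈ 0.1744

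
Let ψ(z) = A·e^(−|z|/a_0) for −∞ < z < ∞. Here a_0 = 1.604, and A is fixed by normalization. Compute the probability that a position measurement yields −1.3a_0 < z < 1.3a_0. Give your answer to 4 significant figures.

P ≈ 0.9257

|ψ|² is the probability density, so P = ∫_{−1.3a_0}^{1.3a_0} |ψ|² dz.
Since A² = 1/(a_0), this is the region integral divided by the full normalization integral.
Both integrals are even about z = 0, so only the z ≥ 0 halves are needed (the factors of 2 cancel). Substituting u = z/a_0, A² and the length scale cancel in the ratio: P = ∫_{0}^{1.3} e^(-2·u) du / ∫_{0}^{∞} e^(-2·u) du.
An antiderivative of e^(-2·u) is -e^(-2·u)/2; evaluating from 0 to 1.3 gives 1/2 - e^(-13/5)/2, while the full integral is 1/2.
Taking the ratio, P = 0.92573.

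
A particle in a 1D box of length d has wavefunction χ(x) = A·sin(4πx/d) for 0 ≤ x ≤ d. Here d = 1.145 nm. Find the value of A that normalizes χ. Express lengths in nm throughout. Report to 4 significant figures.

Normalization requires ∫|χ|² dx = 1, integrated from 0 to d.
The integral (without the A² prefactor) comes out to d/2.
Hence A² = 1/[d/2].
With d = 1.145: A² = 1.7467 and A = 1.3216.

A ≈ 1.322 nm^(-1/2)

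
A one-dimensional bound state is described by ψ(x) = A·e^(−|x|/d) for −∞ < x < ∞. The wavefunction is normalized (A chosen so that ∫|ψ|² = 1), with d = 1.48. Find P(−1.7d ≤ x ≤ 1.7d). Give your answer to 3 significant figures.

P ≈ 0.967

P = ∫_{−1.7d}^{1.7d} |ψ(x)|² dx.
Since A² = 1/(d), this is the region integral divided by the full normalization integral.
Both integrals are even about x = 0, so only the x ≥ 0 halves are needed (the factors of 2 cancel). Let u = x/d; then A² and the length scale cancel, so P = ∫_{0}^{1.7} e^(-2·u) du ÷ ∫_{0}^{∞} e^(-2·u) du.
An antiderivative of e^(-2·u) is -e^(-2·u)/2; evaluating from 0 to 1.7 gives 1/2 - e^(-17/5)/2, while the full integral is 1/2.
The result is P = 0.9666.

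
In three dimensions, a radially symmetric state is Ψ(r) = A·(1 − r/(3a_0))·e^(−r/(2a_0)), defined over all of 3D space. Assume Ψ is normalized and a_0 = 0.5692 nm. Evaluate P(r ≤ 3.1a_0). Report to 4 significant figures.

With dV = 4πr²dr, the probability is ∫|Ψ|² dV over r ≤ 3.1a_0.
The full normalization integral is A²·[8·π·a_0^3/3] = 1, fixing A².
Substituting u = r/a_0, A², 4π and the length scale all cancel in the ratio: P = ∫_{0}^{3.1} u^2·(1 - u/3)^2·e^(-u) du / ∫_{0}^{∞} u^2·(1 - u/3)^2·e^(-u) du.
Using ∫ u^2·(1 - u/3)^2·e^(-u) du = (-u^4 + 2·u^3 - 3·u^2 - 6·u - 6)·e^(-u)/9, the numerator is ≈ 0.235195 and the denominator is 2/3.
This evaluates to P = 0.35279.

P ≈ 0.3528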